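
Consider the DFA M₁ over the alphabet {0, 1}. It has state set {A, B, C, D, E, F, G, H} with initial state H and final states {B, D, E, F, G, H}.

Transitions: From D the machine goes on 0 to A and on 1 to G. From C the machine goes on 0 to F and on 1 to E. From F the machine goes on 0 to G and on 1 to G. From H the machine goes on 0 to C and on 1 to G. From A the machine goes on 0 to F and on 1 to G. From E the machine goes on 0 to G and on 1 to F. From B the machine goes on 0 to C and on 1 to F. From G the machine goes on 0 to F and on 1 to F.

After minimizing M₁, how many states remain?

First remove the unreachable states {A,B,D}; 5 states remain.
Start with accepting vs non-accepting: {E,F,G,H} | {C}.
On input 0, block {E,F,G,H} splits into {E,F,G} and {H}.
Stable partition: {E,F,G} | {C} | {H} — 3 equivalence classes.

3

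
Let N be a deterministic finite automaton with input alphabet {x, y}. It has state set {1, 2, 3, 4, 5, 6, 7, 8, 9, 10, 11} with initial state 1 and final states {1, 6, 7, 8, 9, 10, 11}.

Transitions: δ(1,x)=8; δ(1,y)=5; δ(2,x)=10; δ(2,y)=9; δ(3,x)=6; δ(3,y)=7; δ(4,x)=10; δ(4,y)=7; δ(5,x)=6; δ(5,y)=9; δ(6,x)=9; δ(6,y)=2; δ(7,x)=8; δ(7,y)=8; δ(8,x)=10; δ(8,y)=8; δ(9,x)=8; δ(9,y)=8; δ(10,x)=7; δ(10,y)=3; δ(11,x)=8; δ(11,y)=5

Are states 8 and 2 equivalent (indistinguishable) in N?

Reachable states from the start: {1,2,3,5,6,7,8,9,10}. Unreachable: {4,11} — drop them.
Initial partition by acceptance: {1,6,7,8,9,10} | {2,3,5}.
On input y, block {1,6,7,8,9,10} splits into {1,6,10} and {7,8,9}.
Refine {7,8,9} on symbol x: members go to different blocks, giving {7,9} and {8}.
On input x, block {1,6,10} splits into {6,10} and {1}.
Stable partition: {6,10} | {2,3,5} | {7,9} | {8} | {1} — 5 equivalence classes.
8 and 2 end up in different blocks, so they are distinguishable. For instance, the string 'ε' is accepted from only 8.

No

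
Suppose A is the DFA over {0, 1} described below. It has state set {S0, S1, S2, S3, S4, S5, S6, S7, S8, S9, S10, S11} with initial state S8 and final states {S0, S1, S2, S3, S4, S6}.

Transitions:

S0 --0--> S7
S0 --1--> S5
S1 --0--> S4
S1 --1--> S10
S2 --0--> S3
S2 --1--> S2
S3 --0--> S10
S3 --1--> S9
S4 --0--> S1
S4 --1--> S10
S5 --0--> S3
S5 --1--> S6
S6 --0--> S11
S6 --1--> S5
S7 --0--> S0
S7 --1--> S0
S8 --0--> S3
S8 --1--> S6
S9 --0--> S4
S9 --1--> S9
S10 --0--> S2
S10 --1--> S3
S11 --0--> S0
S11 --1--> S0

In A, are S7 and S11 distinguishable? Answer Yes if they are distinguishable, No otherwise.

No

All states are reachable from the start state.
P0 = {S0,S1,S2,S3,S4,S6} | {S5,S7,S8,S9,S10,S11}.
Refine {S0,S1,S2,S3,S4,S6} on symbol 0: members go to different blocks, giving {S0,S3,S6} and {S1,S2,S4}.
Split {S5,S7,S8,S9,S10,S11} by δ(·,0) → {S5,S7,S8,S11} and {S9,S10}.
Split {S0,S3,S6} by δ(·,0) → {S0,S6} and {S3}.
Refine {S5,S7,S8,S11} on symbol 0: members go to different blocks, giving {S5,S8} and {S7,S11}.
Refine {S1,S2,S4} on symbol 0: members go to different blocks, giving {S1,S4} and {S2}.
Refine {S9,S10} on symbol 0: members go to different blocks, giving {S9} and {S10}.
Stable partition: {S0,S6} | {S5,S8} | {S1,S4} | {S9} | {S3} | {S7,S11} | {S2} | {S10} — 8 equivalence classes.
S7 and S11 lie in the same block of the stable partition, so they are equivalent — no string distinguishes them.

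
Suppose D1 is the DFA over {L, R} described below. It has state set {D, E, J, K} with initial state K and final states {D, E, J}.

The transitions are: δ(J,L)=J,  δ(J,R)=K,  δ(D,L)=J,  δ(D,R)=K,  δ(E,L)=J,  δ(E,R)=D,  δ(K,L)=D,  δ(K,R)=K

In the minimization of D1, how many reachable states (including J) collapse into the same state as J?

Reachable states from the start: {D,J,K}. Unreachable: {E} — drop them.
Start with accepting vs non-accepting: {D,J} | {K}.
Stable partition: {D,J} | {K} — 2 equivalence classes.
The equivalence class containing J is {D,J}, of size 2.

2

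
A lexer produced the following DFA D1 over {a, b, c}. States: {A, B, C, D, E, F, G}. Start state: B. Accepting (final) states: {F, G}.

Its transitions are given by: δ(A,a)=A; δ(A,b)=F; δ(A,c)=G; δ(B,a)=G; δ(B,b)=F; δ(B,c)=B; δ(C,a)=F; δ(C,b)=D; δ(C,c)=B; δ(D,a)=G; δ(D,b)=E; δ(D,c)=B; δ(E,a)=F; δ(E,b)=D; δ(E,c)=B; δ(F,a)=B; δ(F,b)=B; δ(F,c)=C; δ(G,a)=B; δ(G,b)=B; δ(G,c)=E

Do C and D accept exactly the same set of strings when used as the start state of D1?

First remove the unreachable states {A}; 6 states remain.
P0 = {F,G} | {B,C,D,E}.
Refine {B,C,D,E} on symbol b: members go to different blocks, giving {C,D,E} and {B}.
The partition is now stable with 3 blocks: {F,G} | {C,D,E} | {B}.
C and D lie in the same block of the stable partition, so they are equivalent — no string distinguishes them.

Yes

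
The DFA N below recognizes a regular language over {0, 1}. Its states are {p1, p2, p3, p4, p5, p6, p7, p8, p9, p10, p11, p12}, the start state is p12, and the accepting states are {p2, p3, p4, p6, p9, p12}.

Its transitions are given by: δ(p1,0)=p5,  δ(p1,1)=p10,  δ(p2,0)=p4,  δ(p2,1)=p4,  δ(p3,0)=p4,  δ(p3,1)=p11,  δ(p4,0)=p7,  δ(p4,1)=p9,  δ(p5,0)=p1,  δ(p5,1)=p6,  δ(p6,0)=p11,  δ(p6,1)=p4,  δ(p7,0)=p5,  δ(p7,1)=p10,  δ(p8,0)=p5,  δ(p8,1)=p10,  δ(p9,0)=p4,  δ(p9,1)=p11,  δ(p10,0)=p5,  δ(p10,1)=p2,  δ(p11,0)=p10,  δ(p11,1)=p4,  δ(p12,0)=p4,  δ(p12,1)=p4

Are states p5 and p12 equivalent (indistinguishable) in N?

No

First remove the unreachable states {p3,p8}; 10 states remain.
Initial partition by acceptance: {p2,p4,p6,p9,p12} | {p1,p5,p7,p10,p11}.
On input 0, block {p2,p4,p6,p9,p12} splits into {p2,p9,p12} and {p4,p6}.
On input 1, block {p2,p9,p12} splits into {p2,p12} and {p9}.
Refine {p1,p5,p7,p10,p11} on symbol 1: members go to different blocks, giving {p1,p7} and {p5,p11} and {p10}.
Refine {p4,p6} on symbol 0: members go to different blocks, giving {p4} and {p6}.
Refine {p5,p11} on symbol 0: members go to different blocks, giving {p5} and {p11}.
Stable partition: {p2,p12} | {p1,p7} | {p4} | {p9} | {p5} | {p10} | {p6} | {p11} — 8 equivalence classes.
p5 and p12 end up in different blocks, so they are distinguishable. For instance, the string 'ε' is accepted from only p12.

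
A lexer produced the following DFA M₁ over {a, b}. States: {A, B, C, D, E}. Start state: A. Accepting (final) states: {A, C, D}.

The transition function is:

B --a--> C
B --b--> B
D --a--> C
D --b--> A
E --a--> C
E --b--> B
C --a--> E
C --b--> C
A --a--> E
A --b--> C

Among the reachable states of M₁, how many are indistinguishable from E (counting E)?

2

First remove the unreachable states {D}; 4 states remain.
Initial partition by acceptance: {A,C} | {B,E}.
No further refinement is possible. Final partition (2 blocks): {A,C} | {B,E}.
State E belongs to the block {B,E}, which has 2 states.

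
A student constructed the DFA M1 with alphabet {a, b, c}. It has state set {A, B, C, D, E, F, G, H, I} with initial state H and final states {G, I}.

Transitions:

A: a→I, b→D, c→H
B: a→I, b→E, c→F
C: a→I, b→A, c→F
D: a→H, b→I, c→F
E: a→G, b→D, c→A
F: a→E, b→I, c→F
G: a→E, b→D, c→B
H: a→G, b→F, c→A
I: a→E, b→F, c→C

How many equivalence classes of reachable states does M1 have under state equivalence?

4

All states are reachable from the start state.
P0 = {G,I} | {A,B,C,D,E,F,H}.
On input a, block {A,B,C,D,E,F,H} splits into {A,B,C,E,H} and {D,F}.
Split {A,B,C,E,H} by δ(·,b) → {A,E,H} and {B,C}.
The partition is now stable with 4 blocks: {G,I} | {A,E,H} | {D,F} | {B,C}.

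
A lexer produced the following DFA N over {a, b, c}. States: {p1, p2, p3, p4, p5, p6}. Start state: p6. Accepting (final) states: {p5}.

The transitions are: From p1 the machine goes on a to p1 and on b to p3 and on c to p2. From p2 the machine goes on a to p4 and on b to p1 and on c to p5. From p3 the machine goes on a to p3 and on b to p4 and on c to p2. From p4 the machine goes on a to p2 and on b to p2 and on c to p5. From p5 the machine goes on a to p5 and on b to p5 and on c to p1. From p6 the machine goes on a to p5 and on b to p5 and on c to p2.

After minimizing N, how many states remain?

Every state is reachable, so we keep all 6.
Start with accepting vs non-accepting: {p5} | {p1,p2,p3,p4,p6}.
On input a, block {p1,p2,p3,p4,p6} splits into {p1,p2,p3,p4} and {p6}.
On input c, block {p1,p2,p3,p4} splits into {p1,p3} and {p2,p4}.
On input b, block {p1,p3} splits into {p1} and {p3}.
Split {p2,p4} by δ(·,b) → {p2} and {p4}.
Stable partition: {p5} | {p1} | {p6} | {p2} | {p3} | {p4} — 6 equivalence classes.

6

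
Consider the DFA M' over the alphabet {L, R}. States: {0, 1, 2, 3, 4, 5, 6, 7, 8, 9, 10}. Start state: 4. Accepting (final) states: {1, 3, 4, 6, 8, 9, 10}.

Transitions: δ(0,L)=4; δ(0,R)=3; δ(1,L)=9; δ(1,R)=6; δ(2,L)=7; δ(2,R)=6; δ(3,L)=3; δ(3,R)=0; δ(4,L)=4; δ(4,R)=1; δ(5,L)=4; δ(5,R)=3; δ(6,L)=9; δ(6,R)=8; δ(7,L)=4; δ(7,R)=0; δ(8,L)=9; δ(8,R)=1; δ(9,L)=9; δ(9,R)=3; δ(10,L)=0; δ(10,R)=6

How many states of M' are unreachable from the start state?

4

No path from 4 leads to 2, 5, 7, 10; the other 7 states are all reachable.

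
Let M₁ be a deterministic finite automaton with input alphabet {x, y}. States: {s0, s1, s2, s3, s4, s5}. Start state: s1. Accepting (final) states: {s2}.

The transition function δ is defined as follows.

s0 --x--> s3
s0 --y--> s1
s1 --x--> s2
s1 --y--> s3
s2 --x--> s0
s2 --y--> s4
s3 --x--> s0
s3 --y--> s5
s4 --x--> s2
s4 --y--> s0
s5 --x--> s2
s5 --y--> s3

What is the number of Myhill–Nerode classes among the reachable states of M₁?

3

All states are reachable from the start state.
P0 = {s2} | {s0,s1,s3,s4,s5}.
Split {s0,s1,s3,s4,s5} by δ(·,x) → {s1,s4,s5} and {s0,s3}.
No further refinement is possible. Final partition (3 blocks): {s2} | {s1,s4,s5} | {s0,s3}.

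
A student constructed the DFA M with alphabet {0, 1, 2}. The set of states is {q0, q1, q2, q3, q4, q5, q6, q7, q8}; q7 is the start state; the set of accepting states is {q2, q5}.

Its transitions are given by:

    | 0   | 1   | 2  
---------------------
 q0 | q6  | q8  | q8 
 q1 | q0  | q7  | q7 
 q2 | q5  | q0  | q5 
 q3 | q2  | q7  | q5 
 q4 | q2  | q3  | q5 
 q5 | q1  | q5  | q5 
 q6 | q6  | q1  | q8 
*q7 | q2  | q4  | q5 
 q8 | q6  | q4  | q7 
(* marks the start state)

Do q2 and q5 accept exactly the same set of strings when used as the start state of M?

Start with accepting vs non-accepting: {q2,q5} | {q0,q1,q3,q4,q6,q7,q8}.
On input 0, block {q2,q5} splits into {q2} and {q5}.
Refine {q0,q1,q3,q4,q6,q7,q8} on symbol 0: members go to different blocks, giving {q0,q1,q6,q8} and {q3,q4,q7}.
On input 1, block {q0,q1,q6,q8} splits into {q0,q6} and {q1,q8}.
The partition is now stable with 5 blocks: {q2} | {q0,q6} | {q5} | {q3,q4,q7} | {q1,q8}.
q2 and q5 end up in different blocks, so they are distinguishable. For instance, the string '0' is accepted from only q2.

No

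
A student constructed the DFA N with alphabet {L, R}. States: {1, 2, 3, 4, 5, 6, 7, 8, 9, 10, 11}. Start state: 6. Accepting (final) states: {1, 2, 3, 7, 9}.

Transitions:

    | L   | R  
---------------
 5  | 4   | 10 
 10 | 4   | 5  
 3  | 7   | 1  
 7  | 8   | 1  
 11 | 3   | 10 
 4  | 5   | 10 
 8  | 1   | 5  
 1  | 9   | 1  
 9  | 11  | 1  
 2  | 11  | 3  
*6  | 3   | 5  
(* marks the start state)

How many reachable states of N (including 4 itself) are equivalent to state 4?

3

States {2} cannot be reached from the start state, so discard them.
Initial partition by acceptance: {1,3,7,9} | {4,5,6,8,10,11}.
Split {1,3,7,9} by δ(·,L) → {1,3} and {7,9}.
Split {4,5,6,8,10,11} by δ(·,L) → {4,5,10} and {6,8,11}.
No further refinement is possible. Final partition (4 blocks): {1,3} | {4,5,10} | {7,9} | {6,8,11}.
State 4 belongs to the block {4,5,10}, which has 3 states.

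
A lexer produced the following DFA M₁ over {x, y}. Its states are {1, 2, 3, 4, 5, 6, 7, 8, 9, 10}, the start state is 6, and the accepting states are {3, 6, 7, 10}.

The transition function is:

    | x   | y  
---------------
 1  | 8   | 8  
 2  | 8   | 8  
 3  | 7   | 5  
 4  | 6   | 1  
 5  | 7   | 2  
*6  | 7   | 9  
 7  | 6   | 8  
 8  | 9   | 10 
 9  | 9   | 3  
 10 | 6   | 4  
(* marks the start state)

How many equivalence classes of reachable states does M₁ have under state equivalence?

5

All states are reachable from the start state.
P0 = {3,6,7,10} | {1,2,4,5,8,9}.
Refine {1,2,4,5,8,9} on symbol x: members go to different blocks, giving {1,2,8,9} and {4,5}.
On input y, block {3,6,7,10} splits into {3,10} and {6,7}.
Refine {1,2,8,9} on symbol y: members go to different blocks, giving {1,2} and {8,9}.
The partition is now stable with 5 blocks: {3,10} | {1,2} | {4,5} | {6,7} | {8,9}.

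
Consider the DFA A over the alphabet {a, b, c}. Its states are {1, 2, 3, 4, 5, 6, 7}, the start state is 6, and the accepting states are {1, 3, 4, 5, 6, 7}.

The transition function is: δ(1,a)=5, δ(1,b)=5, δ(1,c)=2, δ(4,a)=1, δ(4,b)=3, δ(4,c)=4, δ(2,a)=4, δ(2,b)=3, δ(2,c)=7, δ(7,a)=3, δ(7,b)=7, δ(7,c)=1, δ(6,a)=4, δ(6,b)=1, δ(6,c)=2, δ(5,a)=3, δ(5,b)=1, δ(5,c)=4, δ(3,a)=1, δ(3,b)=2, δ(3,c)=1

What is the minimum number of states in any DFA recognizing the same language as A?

Start with accepting vs non-accepting: {1,3,4,5,6,7} | {2}.
On input b, block {1,3,4,5,6,7} splits into {1,4,5,6,7} and {3}.
Split {1,4,5,6,7} by δ(·,a) → {1,4,6} and {5,7}.
Refine {1,4,6} on symbol a: members go to different blocks, giving {4,6} and {1}.
Split {4,6} by δ(·,a) → {4} and {6}.
Refine {5,7} on symbol b: members go to different blocks, giving {5} and {7}.
No further refinement is possible. Final partition (7 blocks): {4} | {2} | {3} | {5} | {1} | {6} | {7}.

7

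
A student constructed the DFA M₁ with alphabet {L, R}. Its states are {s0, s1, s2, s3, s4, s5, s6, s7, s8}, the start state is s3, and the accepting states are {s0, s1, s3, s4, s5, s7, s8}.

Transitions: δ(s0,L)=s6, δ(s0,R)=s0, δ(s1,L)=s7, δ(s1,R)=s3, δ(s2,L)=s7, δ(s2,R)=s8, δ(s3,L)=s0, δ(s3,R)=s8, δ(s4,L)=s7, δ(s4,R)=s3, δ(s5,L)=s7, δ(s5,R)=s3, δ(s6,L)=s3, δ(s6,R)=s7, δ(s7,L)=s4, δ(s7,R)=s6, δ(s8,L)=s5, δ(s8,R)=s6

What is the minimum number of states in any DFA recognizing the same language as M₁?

5

First remove the unreachable states {s1,s2}; 7 states remain.
Initial partition by acceptance: {s0,s3,s4,s5,s7,s8} | {s6}.
Split {s0,s3,s4,s5,s7,s8} by δ(·,L) → {s3,s4,s5,s7,s8} and {s0}.
Split {s3,s4,s5,s7,s8} by δ(·,L) → {s4,s5,s7,s8} and {s3}.
Split {s4,s5,s7,s8} by δ(·,R) → {s4,s5} and {s7,s8}.
Stable partition: {s4,s5} | {s6} | {s0} | {s3} | {s7,s8} — 5 equivalence classes.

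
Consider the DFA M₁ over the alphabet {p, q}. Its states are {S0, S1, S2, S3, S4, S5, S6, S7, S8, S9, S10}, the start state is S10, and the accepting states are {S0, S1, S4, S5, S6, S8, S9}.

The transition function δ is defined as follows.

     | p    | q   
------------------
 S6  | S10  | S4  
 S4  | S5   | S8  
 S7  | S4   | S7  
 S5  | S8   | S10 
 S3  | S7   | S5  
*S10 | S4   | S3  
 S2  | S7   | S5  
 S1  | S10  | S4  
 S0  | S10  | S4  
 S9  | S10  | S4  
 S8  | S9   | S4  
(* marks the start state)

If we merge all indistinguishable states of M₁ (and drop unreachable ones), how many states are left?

7

Reachable states from the start: {S3,S4,S5,S7,S8,S9,S10}. Unreachable: {S0,S1,S2,S6} — drop them.
P0 = {S4,S5,S8,S9} | {S3,S7,S10}.
Refine {S4,S5,S8,S9} on symbol p: members go to different blocks, giving {S4,S5,S8} and {S9}.
On input p, block {S4,S5,S8} splits into {S4,S5} and {S8}.
Split {S4,S5} by δ(·,p) → {S4} and {S5}.
Split {S3,S7,S10} by δ(·,p) → {S7,S10} and {S3}.
Split {S7,S10} by δ(·,q) → {S7} and {S10}.
Stable partition: {S4} | {S7} | {S9} | {S8} | {S5} | {S3} | {S10} — 7 equivalence classes.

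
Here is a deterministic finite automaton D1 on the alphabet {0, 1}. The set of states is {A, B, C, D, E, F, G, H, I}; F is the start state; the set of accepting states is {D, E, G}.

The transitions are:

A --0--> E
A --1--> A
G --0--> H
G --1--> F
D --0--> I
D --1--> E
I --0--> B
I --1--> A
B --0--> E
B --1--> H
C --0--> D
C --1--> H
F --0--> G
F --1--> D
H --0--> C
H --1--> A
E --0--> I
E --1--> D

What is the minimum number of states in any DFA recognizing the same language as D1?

P0 = {D,E,G} | {A,B,C,F,H,I}.
On input 1, block {D,E,G} splits into {D,E} and {G}.
Refine {A,B,C,F,H,I} on symbol 0: members go to different blocks, giving {A,B,C} and {H,I} and {F}.
Refine {A,B,C} on symbol 1: members go to different blocks, giving {B,C} and {A}.
No further refinement is possible. Final partition (6 blocks): {D,E} | {B,C} | {G} | {H,I} | {F} | {A}.

6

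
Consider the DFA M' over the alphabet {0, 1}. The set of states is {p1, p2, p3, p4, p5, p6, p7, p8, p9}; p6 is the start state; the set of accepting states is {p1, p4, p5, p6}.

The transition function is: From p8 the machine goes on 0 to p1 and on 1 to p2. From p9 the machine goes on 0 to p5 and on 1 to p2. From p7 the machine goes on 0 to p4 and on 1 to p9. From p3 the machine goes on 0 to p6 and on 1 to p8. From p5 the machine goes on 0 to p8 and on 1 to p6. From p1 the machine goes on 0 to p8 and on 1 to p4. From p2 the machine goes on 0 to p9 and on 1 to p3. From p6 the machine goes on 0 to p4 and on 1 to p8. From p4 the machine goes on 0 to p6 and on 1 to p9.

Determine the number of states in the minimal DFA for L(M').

Reachable states from the start: {p1,p2,p3,p4,p5,p6,p8,p9}. Unreachable: {p7} — drop them.
P0 = {p1,p4,p5,p6} | {p2,p3,p8,p9}.
Split {p1,p4,p5,p6} by δ(·,0) → {p1,p5} and {p4,p6}.
On input 0, block {p2,p3,p8,p9} splits into {p8,p9} and {p2} and {p3}.
The partition is now stable with 5 blocks: {p1,p5} | {p8,p9} | {p4,p6} | {p2} | {p3}.

5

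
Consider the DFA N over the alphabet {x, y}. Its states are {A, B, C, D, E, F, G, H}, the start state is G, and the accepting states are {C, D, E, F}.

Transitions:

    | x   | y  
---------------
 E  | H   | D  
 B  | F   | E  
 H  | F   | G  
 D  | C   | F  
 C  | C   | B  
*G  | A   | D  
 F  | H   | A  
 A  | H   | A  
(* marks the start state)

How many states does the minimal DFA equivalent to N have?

8

P0 = {C,D,E,F} | {A,B,G,H}.
Refine {C,D,E,F} on symbol x: members go to different blocks, giving {C,D} and {E,F}.
Refine {C,D} on symbol y: members go to different blocks, giving {C} and {D}.
Split {A,B,G,H} by δ(·,x) → {A,G} and {B,H}.
On input x, block {A,G} splits into {A} and {G}.
On input y, block {E,F} splits into {E} and {F}.
Refine {B,H} on symbol y: members go to different blocks, giving {B} and {H}.
No further refinement is possible. Final partition (8 blocks): {C} | {A} | {E} | {D} | {B} | {G} | {F} | {H}.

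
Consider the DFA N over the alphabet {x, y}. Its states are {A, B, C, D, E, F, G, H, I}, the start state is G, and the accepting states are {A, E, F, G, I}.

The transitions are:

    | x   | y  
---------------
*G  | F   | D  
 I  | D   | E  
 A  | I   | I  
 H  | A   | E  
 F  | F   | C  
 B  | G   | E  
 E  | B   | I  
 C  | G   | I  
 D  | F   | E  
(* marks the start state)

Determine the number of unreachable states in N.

2

No path from G leads to A, H; the other 7 states are all reachable.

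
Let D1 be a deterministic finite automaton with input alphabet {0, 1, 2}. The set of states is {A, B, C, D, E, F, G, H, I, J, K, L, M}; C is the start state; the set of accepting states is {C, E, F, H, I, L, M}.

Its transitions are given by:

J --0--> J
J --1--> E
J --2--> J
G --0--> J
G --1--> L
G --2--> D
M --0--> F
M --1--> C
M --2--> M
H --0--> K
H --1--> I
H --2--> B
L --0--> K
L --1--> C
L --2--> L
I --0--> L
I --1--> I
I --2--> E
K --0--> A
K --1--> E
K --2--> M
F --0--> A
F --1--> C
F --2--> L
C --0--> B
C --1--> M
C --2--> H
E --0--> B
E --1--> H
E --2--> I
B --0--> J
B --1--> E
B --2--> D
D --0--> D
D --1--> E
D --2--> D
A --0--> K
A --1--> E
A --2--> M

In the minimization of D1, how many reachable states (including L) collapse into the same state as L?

Reachable states from the start: {A,B,C,D,E,F,H,I,J,K,L,M}. Unreachable: {G} — drop them.
P0 = {C,E,F,H,I,L,M} | {A,B,D,J,K}.
On input 0, block {C,E,F,H,I,L,M} splits into {C,E,F,H,L} and {I,M}.
On input 1, block {C,E,F,H,L} splits into {E,F,L} and {C,H}.
Split {E,F,L} by δ(·,2) → {F,L} and {E}.
On input 2, block {A,B,D,J,K} splits into {B,D,J} and {A,K}.
Refine {I,M} on symbol 1: members go to different blocks, giving {I} and {M}.
Refine {C,H} on symbol 0: members go to different blocks, giving {C} and {H}.
The partition is now stable with 8 blocks: {F,L} | {B,D,J} | {I} | {C} | {E} | {A,K} | {M} | {H}.
The equivalence class containing L is {F,L}, of size 2.

2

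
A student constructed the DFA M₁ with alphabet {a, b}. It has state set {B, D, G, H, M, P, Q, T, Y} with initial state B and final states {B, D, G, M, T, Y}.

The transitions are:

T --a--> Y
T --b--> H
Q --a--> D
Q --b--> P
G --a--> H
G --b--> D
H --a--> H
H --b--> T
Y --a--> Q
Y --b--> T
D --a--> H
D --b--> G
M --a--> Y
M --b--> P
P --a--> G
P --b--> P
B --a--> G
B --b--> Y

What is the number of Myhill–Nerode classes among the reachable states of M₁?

First remove the unreachable states {M}; 8 states remain.
Start with accepting vs non-accepting: {B,D,G,T,Y} | {H,P,Q}.
Split {B,D,G,T,Y} by δ(·,a) → {D,G,Y} and {B,T}.
On input b, block {D,G,Y} splits into {D,G} and {Y}.
Split {H,P,Q} by δ(·,a) → {P,Q} and {H}.
On input a, block {B,T} splits into {T} and {B}.
The partition is now stable with 6 blocks: {D,G} | {P,Q} | {T} | {Y} | {H} | {B}.

6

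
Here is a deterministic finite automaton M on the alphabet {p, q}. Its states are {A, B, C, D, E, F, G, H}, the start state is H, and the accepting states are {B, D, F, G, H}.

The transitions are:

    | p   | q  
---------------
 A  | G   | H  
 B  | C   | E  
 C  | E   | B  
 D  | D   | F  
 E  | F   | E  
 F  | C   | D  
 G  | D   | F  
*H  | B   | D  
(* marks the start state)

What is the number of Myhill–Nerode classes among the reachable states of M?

States {A,G} cannot be reached from the start state, so discard them.
Start with accepting vs non-accepting: {B,D,F,H} | {C,E}.
On input p, block {B,D,F,H} splits into {B,F} and {D,H}.
On input q, block {B,F} splits into {B} and {F}.
Refine {C,E} on symbol p: members go to different blocks, giving {C} and {E}.
On input p, block {D,H} splits into {D} and {H}.
The partition is now stable with 6 blocks: {B} | {C} | {D} | {F} | {E} | {H}.

6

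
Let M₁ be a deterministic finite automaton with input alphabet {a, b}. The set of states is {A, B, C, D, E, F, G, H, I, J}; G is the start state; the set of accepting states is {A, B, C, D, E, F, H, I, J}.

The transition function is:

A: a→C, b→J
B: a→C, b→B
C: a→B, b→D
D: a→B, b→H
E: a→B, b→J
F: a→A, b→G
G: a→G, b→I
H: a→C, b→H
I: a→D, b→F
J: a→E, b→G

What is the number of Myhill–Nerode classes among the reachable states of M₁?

Start with accepting vs non-accepting: {A,B,C,D,E,F,H,I,J} | {G}.
Refine {A,B,C,D,E,F,H,I,J} on symbol b: members go to different blocks, giving {A,B,C,D,E,H,I} and {F,J}.
Refine {A,B,C,D,E,H,I} on symbol b: members go to different blocks, giving {B,C,D,H} and {A,E,I}.
No further refinement is possible. Final partition (4 blocks): {B,C,D,H} | {G} | {F,J} | {A,E,I}.

4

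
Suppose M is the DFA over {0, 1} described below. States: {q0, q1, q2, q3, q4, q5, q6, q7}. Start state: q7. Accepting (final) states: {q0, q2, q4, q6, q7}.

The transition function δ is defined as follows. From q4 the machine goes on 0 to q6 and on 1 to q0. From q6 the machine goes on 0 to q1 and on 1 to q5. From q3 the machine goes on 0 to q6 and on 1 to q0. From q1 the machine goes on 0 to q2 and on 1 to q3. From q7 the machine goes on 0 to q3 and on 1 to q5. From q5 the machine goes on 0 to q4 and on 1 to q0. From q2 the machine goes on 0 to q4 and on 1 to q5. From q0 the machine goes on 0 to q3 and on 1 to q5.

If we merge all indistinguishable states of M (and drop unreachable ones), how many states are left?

P0 = {q0,q2,q4,q6,q7} | {q1,q3,q5}.
On input 0, block {q0,q2,q4,q6,q7} splits into {q0,q6,q7} and {q2,q4}.
Split {q1,q3,q5} by δ(·,0) → {q1,q5} and {q3}.
On input 0, block {q0,q6,q7} splits into {q0,q7} and {q6}.
On input 1, block {q1,q5} splits into {q1} and {q5}.
On input 0, block {q2,q4} splits into {q2} and {q4}.
The partition is now stable with 7 blocks: {q0,q7} | {q1} | {q2} | {q3} | {q6} | {q5} | {q4}.

7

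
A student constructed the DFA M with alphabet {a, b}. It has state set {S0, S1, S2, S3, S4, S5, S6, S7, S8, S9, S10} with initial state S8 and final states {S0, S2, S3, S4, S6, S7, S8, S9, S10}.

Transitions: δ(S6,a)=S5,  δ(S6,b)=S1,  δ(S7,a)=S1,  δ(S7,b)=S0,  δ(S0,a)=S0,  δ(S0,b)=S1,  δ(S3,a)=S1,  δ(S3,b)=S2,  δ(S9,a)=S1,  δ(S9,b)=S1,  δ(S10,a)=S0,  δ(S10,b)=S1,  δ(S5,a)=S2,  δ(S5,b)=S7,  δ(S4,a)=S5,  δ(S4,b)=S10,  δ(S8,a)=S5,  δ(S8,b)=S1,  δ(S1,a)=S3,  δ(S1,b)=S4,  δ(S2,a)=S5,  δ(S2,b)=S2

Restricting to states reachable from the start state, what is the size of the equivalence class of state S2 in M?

Reachable states from the start: {S0,S1,S2,S3,S4,S5,S7,S8,S10}. Unreachable: {S6,S9} — drop them.
Initial partition by acceptance: {S0,S2,S3,S4,S7,S8,S10} | {S1,S5}.
Split {S0,S2,S3,S4,S7,S8,S10} by δ(·,a) → {S2,S3,S4,S7,S8} and {S0,S10}.
Refine {S2,S3,S4,S7,S8} on symbol b: members go to different blocks, giving {S2,S3} and {S4,S7} and {S8}.
No further refinement is possible. Final partition (5 blocks): {S2,S3} | {S1,S5} | {S0,S10} | {S4,S7} | {S8}.
State S2 belongs to the block {S2,S3}, which has 2 states.

2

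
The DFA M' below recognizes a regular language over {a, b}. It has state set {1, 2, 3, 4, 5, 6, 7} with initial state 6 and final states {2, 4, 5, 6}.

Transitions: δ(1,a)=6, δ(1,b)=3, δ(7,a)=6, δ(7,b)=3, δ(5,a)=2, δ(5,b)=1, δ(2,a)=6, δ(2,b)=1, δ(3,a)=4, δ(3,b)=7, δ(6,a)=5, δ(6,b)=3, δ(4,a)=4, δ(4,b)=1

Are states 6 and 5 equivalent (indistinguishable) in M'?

Every state is reachable, so we keep all 7.
P0 = {2,4,5,6} | {1,3,7}.
Stable partition: {2,4,5,6} | {1,3,7} — 2 equivalence classes.
6 and 5 lie in the same block of the stable partition, so they are equivalent — no string distinguishes them.

Yes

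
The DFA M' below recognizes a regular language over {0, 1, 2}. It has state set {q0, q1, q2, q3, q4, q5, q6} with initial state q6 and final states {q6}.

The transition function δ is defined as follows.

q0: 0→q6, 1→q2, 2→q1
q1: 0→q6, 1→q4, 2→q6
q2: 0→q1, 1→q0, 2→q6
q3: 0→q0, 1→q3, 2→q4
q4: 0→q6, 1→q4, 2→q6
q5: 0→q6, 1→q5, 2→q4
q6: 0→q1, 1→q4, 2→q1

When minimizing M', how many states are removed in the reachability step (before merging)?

4

BFS from q6 reaches {q1, q4, q6}; the 4 state(s) q0, q2, q3, q5 are never visited.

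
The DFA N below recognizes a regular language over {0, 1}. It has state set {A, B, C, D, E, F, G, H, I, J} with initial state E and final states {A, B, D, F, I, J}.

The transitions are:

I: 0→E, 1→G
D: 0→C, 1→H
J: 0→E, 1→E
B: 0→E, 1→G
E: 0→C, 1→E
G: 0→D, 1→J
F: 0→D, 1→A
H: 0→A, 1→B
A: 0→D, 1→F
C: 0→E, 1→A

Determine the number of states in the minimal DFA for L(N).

First remove the unreachable states {I}; 9 states remain.
Start with accepting vs non-accepting: {A,B,D,F,J} | {C,E,G,H}.
On input 0, block {A,B,D,F,J} splits into {B,D,J} and {A,F}.
Refine {C,E,G,H} on symbol 0: members go to different blocks, giving {C,E} and {G} and {H}.
On input 1, block {B,D,J} splits into {B} and {D} and {J}.
Refine {C,E} on symbol 1: members go to different blocks, giving {C} and {E}.
Stable partition: {B} | {C} | {A,F} | {G} | {H} | {D} | {J} | {E} — 8 equivalence classes.

8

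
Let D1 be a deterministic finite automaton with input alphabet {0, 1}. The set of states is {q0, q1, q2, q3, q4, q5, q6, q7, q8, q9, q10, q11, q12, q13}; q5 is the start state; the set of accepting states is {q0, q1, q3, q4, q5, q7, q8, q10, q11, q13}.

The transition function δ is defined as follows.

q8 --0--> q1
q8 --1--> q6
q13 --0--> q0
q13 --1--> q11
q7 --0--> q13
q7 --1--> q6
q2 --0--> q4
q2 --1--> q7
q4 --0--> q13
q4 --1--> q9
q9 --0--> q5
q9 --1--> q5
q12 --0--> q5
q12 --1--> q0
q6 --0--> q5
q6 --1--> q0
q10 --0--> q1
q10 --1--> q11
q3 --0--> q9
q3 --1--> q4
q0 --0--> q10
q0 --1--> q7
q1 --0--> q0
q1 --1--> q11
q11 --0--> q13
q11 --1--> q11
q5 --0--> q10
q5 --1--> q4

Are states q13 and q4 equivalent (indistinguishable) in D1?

No

Reachable states from the start: {q0,q1,q4,q5,q6,q7,q9,q10,q11,q13}. Unreachable: {q2,q3,q8,q12} — drop them.
Start with accepting vs non-accepting: {q0,q1,q4,q5,q7,q10,q11,q13} | {q6,q9}.
Split {q0,q1,q4,q5,q7,q10,q11,q13} by δ(·,1) → {q0,q1,q5,q10,q11,q13} and {q4,q7}.
Refine {q0,q1,q5,q10,q11,q13} on symbol 1: members go to different blocks, giving {q1,q10,q11,q13} and {q0,q5}.
On input 0, block {q1,q10,q11,q13} splits into {q1,q13} and {q10,q11}.
No further refinement is possible. Final partition (5 blocks): {q1,q13} | {q6,q9} | {q4,q7} | {q0,q5} | {q10,q11}.
q13 and q4 end up in different blocks, so they are distinguishable. For instance, the string '1' is accepted from only q13.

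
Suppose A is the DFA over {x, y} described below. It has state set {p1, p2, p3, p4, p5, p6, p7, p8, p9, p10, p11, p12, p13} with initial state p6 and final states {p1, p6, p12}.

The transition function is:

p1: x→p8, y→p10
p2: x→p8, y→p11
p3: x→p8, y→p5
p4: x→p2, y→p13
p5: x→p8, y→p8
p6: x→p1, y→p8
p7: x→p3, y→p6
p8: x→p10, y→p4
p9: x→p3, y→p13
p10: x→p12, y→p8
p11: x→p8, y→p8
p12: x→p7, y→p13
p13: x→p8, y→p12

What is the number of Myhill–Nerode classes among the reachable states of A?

States {p9} cannot be reached from the start state, so discard them.
P0 = {p1,p6,p12} | {p2,p3,p4,p5,p7,p8,p10,p11,p13}.
Split {p1,p6,p12} by δ(·,x) → {p1,p12} and {p6}.
On input x, block {p2,p3,p4,p5,p7,p8,p10,p11,p13} splits into {p2,p3,p4,p5,p7,p8,p11,p13} and {p10}.
On input y, block {p1,p12} splits into {p1} and {p12}.
On input x, block {p2,p3,p4,p5,p7,p8,p11,p13} splits into {p2,p3,p4,p5,p7,p11,p13} and {p8}.
Refine {p2,p3,p4,p5,p7,p11,p13} on symbol x: members go to different blocks, giving {p2,p3,p5,p11,p13} and {p4,p7}.
Refine {p2,p3,p5,p11,p13} on symbol y: members go to different blocks, giving {p2,p3} and {p5,p11} and {p13}.
Split {p4,p7} by δ(·,y) → {p4} and {p7}.
The partition is now stable with 10 blocks: {p1} | {p2,p3} | {p6} | {p10} | {p12} | {p8} | {p4} | {p5,p11} | {p13} | {p7}.

10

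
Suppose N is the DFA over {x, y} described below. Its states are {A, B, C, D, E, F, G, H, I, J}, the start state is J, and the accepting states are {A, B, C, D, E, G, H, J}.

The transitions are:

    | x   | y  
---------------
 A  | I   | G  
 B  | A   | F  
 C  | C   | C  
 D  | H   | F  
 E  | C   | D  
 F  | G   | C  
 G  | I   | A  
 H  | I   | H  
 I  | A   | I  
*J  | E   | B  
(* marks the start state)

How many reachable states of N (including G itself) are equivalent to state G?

Every state is reachable, so we keep all 10.
P0 = {A,B,C,D,E,G,H,J} | {F,I}.
On input x, block {A,B,C,D,E,G,H,J} splits into {B,C,D,E,J} and {A,G,H}.
Refine {B,C,D,E,J} on symbol x: members go to different blocks, giving {C,E,J} and {B,D}.
On input y, block {C,E,J} splits into {E,J} and {C}.
Split {E,J} by δ(·,x) → {E} and {J}.
Split {F,I} by δ(·,y) → {F} and {I}.
Stable partition: {E} | {F} | {A,G,H} | {B,D} | {C} | {J} | {I} — 7 equivalence classes.
The equivalence class containing G is {A,G,H}, of size 3.

3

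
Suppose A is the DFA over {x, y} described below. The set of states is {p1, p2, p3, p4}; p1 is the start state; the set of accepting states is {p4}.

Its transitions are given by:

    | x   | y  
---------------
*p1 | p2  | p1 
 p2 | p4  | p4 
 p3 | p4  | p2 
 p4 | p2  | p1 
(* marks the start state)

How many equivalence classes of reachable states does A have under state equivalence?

3

First remove the unreachable states {p3}; 3 states remain.
Start with accepting vs non-accepting: {p4} | {p1,p2}.
Split {p1,p2} by δ(·,x) → {p1} and {p2}.
Stable partition: {p4} | {p1} | {p2} — 3 equivalence classes.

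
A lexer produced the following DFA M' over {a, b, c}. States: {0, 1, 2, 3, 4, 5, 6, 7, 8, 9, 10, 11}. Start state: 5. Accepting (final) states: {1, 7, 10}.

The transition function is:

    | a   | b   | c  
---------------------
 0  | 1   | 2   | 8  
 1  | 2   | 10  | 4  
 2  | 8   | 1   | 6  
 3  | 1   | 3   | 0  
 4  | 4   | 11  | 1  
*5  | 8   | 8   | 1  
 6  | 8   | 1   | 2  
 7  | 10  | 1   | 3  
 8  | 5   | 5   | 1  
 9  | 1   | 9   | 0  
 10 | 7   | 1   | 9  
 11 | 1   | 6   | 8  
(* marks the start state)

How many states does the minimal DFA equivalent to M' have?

All states are reachable from the start state.
Initial partition by acceptance: {1,7,10} | {0,2,3,4,5,6,8,9,11}.
Refine {1,7,10} on symbol a: members go to different blocks, giving {7,10} and {1}.
Split {0,2,3,4,5,6,8,9,11} by δ(·,a) → {2,4,5,6,8} and {0,3,9,11}.
Split {2,4,5,6,8} by δ(·,b) → {2,6} and {5,8} and {4}.
Split {0,3,9,11} by δ(·,b) → {0,11} and {3,9}.
The partition is now stable with 7 blocks: {7,10} | {2,6} | {1} | {0,11} | {5,8} | {4} | {3,9}.

7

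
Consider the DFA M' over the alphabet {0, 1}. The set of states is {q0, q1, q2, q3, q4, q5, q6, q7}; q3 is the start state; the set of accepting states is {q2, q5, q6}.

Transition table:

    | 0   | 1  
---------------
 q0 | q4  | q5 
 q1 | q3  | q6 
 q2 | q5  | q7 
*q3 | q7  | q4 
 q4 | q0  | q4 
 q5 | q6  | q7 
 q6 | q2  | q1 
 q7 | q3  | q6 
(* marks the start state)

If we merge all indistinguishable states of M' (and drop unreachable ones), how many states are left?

Every state is reachable, so we keep all 8.
P0 = {q2,q5,q6} | {q0,q1,q3,q4,q7}.
On input 1, block {q0,q1,q3,q4,q7} splits into {q0,q1,q7} and {q3,q4}.
No further refinement is possible. Final partition (3 blocks): {q2,q5,q6} | {q0,q1,q7} | {q3,q4}.

3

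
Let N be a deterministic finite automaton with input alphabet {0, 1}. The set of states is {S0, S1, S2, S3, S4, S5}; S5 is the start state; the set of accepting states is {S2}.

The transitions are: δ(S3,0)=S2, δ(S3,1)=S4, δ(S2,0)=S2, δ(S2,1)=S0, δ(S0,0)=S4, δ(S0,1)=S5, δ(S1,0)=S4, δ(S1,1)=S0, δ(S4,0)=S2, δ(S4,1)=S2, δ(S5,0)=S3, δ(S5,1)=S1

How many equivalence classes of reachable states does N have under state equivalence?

6

All states are reachable from the start state.
P0 = {S2} | {S0,S1,S3,S4,S5}.
On input 0, block {S0,S1,S3,S4,S5} splits into {S0,S1,S5} and {S3,S4}.
Split {S3,S4} by δ(·,1) → {S3} and {S4}.
Refine {S0,S1,S5} on symbol 0: members go to different blocks, giving {S0,S1} and {S5}.
On input 1, block {S0,S1} splits into {S0} and {S1}.
The partition is now stable with 6 blocks: {S2} | {S0} | {S3} | {S4} | {S5} | {S1}.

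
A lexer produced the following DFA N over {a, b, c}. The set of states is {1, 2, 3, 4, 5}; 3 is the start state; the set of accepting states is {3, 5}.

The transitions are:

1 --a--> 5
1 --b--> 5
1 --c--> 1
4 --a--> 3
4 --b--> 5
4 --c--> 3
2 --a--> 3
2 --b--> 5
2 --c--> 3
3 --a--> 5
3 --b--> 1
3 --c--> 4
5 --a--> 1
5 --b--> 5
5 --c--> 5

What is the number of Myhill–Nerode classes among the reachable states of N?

4

States {2} cannot be reached from the start state, so discard them.
P0 = {3,5} | {1,4}.
On input a, block {3,5} splits into {3} and {5}.
Split {1,4} by δ(·,a) → {1} and {4}.
No further refinement is possible. Final partition (4 blocks): {3} | {1} | {5} | {4}.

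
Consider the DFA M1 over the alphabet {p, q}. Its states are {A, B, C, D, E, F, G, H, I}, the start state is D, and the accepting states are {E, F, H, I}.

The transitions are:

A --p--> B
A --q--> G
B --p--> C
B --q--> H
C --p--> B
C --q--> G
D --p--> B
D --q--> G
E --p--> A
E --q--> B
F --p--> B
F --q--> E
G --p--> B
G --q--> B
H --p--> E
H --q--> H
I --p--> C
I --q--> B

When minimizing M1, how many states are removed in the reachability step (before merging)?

No path from D leads to F, I; the other 7 states are all reachable.

2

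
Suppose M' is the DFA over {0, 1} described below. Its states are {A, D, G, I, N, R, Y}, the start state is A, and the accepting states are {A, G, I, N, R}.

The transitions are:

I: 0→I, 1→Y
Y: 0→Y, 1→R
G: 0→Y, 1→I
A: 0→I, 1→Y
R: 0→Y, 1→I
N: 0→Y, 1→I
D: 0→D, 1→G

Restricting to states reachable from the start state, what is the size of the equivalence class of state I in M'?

2

Reachable states from the start: {A,I,R,Y}. Unreachable: {D,G,N} — drop them.
Initial partition by acceptance: {A,I,R} | {Y}.
On input 0, block {A,I,R} splits into {A,I} and {R}.
The partition is now stable with 3 blocks: {A,I} | {Y} | {R}.
State I belongs to the block {A,I}, which has 2 states.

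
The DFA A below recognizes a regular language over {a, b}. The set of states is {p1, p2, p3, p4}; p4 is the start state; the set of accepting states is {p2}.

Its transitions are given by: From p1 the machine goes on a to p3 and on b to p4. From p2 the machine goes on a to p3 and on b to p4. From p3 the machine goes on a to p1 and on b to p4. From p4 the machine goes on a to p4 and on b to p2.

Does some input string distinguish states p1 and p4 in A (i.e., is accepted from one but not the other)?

P0 = {p2} | {p1,p3,p4}.
On input b, block {p1,p3,p4} splits into {p1,p3} and {p4}.
Stable partition: {p2} | {p1,p3} | {p4} — 3 equivalence classes.
p1 and p4 end up in different blocks, so they are distinguishable. For instance, the string 'b' is accepted from only p4.

Yes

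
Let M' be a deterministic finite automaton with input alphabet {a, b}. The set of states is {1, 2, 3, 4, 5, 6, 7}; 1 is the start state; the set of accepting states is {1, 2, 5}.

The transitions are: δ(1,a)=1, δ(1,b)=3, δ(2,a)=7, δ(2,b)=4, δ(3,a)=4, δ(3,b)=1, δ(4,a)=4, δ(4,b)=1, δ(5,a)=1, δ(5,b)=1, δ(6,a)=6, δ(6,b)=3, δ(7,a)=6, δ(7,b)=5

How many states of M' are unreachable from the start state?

4

BFS from 1 reaches {1, 3, 4}; the 4 state(s) 2, 5, 6, 7 are never visited.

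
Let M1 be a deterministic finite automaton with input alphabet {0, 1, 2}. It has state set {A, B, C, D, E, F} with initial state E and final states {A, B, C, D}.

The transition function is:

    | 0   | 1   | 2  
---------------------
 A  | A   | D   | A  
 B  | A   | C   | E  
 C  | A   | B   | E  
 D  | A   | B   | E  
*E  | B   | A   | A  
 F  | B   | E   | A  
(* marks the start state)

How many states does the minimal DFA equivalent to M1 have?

3

First remove the unreachable states {F}; 5 states remain.
P0 = {A,B,C,D} | {E}.
On input 2, block {A,B,C,D} splits into {B,C,D} and {A}.
Stable partition: {B,C,D} | {E} | {A} — 3 equivalence classes.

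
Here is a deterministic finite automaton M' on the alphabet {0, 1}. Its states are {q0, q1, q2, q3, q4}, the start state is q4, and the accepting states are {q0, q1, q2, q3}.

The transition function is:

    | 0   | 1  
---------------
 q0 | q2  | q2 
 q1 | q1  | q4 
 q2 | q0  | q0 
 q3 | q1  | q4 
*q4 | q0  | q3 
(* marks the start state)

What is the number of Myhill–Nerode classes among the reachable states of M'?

3

Every state is reachable, so we keep all 5.
Initial partition by acceptance: {q0,q1,q2,q3} | {q4}.
On input 1, block {q0,q1,q2,q3} splits into {q0,q2} and {q1,q3}.
Stable partition: {q0,q2} | {q4} | {q1,q3} — 3 equivalence classes.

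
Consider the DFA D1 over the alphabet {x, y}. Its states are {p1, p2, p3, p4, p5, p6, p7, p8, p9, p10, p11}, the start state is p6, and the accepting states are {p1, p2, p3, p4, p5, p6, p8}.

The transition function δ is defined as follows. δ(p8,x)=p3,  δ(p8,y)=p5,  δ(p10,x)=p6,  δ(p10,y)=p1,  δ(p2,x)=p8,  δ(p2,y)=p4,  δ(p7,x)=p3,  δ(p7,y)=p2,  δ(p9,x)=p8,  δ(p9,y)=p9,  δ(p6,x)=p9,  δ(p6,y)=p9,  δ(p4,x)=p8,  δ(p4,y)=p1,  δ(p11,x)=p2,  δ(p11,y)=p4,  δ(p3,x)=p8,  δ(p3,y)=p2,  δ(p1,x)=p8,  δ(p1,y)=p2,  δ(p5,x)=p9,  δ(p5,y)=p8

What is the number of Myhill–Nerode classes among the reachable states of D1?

First remove the unreachable states {p7,p10,p11}; 8 states remain.
Start with accepting vs non-accepting: {p1,p2,p3,p4,p5,p6,p8} | {p9}.
Split {p1,p2,p3,p4,p5,p6,p8} by δ(·,x) → {p1,p2,p3,p4,p8} and {p5,p6}.
Refine {p1,p2,p3,p4,p8} on symbol y: members go to different blocks, giving {p1,p2,p3,p4} and {p8}.
On input y, block {p5,p6} splits into {p5} and {p6}.
Stable partition: {p1,p2,p3,p4} | {p9} | {p5} | {p8} | {p6} — 5 equivalence classes.

5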